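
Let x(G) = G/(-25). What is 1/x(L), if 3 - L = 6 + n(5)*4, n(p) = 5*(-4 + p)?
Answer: 25/23 ≈ 1.0870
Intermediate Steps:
n(p) = -20 + 5*p
L = -23 (L = 3 - (6 + (-20 + 5*5)*4) = 3 - (6 + (-20 + 25)*4) = 3 - (6 + 5*4) = 3 - (6 + 20) = 3 - 1*26 = 3 - 26 = -23)
x(G) = -G/25 (x(G) = G*(-1/25) = -G/25)
1/x(L) = 1/(-1/25*(-23)) = 1/(23/25) = 25/23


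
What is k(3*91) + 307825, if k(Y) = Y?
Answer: 308098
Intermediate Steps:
k(3*91) + 307825 = 3*91 + 307825 = 273 + 307825 = 308098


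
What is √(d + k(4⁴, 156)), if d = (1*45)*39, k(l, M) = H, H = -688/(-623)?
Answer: √681595019/623 ≈ 41.906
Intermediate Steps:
H = 688/623 (H = -688*(-1/623) = 688/623 ≈ 1.1043)
k(l, M) = 688/623
d = 1755 (d = 45*39 = 1755)
√(d + k(4⁴, 156)) = √(1755 + 688/623) = √(1094053/623) = √681595019/623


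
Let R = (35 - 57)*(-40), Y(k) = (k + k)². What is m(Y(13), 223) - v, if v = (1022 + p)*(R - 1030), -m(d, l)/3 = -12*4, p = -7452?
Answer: -964356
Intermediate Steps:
Y(k) = 4*k² (Y(k) = (2*k)² = 4*k²)
R = 880 (R = -22*(-40) = 880)
m(d, l) = 144 (m(d, l) = -(-36)*4 = -3*(-48) = 144)
v = 964500 (v = (1022 - 7452)*(880 - 1030) = -6430*(-150) = 964500)
m(Y(13), 223) - v = 144 - 1*964500 = 144 - 964500 = -964356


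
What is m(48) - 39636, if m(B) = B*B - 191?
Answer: -37523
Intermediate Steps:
m(B) = -191 + B² (m(B) = B² - 191 = -191 + B²)
m(48) - 39636 = (-191 + 48²) - 39636 = (-191 + 2304) - 39636 = 2113 - 39636 = -37523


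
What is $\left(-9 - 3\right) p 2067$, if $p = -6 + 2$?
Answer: $99216$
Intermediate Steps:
$p = -4$
$\left(-9 - 3\right) p 2067 = \left(-9 - 3\right) \left(-4\right) 2067 = \left(-12\right) \left(-4\right) 2067 = 48 \cdot 2067 = 99216$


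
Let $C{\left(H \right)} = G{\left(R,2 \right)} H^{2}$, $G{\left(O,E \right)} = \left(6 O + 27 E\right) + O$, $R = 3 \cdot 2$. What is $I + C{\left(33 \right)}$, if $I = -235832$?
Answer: $-131288$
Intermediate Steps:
$R = 6$
$G{\left(O,E \right)} = 7 O + 27 E$
$C{\left(H \right)} = 96 H^{2}$ ($C{\left(H \right)} = \left(7 \cdot 6 + 27 \cdot 2\right) H^{2} = \left(42 + 54\right) H^{2} = 96 H^{2}$)
$I + C{\left(33 \right)} = -235832 + 96 \cdot 33^{2} = -235832 + 96 \cdot 1089 = -235832 + 104544 = -131288$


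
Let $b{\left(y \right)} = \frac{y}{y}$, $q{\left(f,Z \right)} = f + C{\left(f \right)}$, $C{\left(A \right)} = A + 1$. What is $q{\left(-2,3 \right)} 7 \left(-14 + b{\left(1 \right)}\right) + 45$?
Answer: $318$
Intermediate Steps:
$C{\left(A \right)} = 1 + A$
$q{\left(f,Z \right)} = 1 + 2 f$ ($q{\left(f,Z \right)} = f + \left(1 + f\right) = 1 + 2 f$)
$b{\left(y \right)} = 1$
$q{\left(-2,3 \right)} 7 \left(-14 + b{\left(1 \right)}\right) + 45 = \left(1 + 2 \left(-2\right)\right) 7 \left(-14 + 1\right) + 45 = \left(1 - 4\right) 7 \left(-13\right) + 45 = \left(-3\right) 7 \left(-13\right) + 45 = \left(-21\right) \left(-13\right) + 45 = 273 + 45 = 318$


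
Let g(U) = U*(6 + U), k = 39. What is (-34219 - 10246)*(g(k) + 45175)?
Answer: -2086742450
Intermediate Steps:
(-34219 - 10246)*(g(k) + 45175) = (-34219 - 10246)*(39*(6 + 39) + 45175) = -44465*(39*45 + 45175) = -44465*(1755 + 45175) = -44465*46930 = -2086742450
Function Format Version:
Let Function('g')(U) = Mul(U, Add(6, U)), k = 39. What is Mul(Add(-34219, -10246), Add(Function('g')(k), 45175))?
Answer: -2086742450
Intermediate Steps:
Mul(Add(-34219, -10246), Add(Function('g')(k), 45175)) = Mul(Add(-34219, -10246), Add(Mul(39, Add(6, 39)), 45175)) = Mul(-44465, Add(Mul(39, 45), 45175)) = Mul(-44465, Add(1755, 45175)) = Mul(-44465, 46930) = -2086742450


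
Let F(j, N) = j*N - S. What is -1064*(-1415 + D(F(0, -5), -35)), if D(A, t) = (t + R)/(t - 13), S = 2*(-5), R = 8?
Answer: 3009923/2 ≈ 1.5050e+6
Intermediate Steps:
S = -10
F(j, N) = 10 + N*j (F(j, N) = j*N - 1*(-10) = N*j + 10 = 10 + N*j)
D(A, t) = (8 + t)/(-13 + t) (D(A, t) = (t + 8)/(t - 13) = (8 + t)/(-13 + t))
-1064*(-1415 + D(F(0, -5), -35)) = -1064*(-1415 + (8 - 35)/(-13 - 35)) = -1064*(-1415 - 27/(-48)) = -1064*(-1415 - 1/48*(-27)) = -1064*(-1415 + 9/16) = -1064*(-22631/16) = 3009923/2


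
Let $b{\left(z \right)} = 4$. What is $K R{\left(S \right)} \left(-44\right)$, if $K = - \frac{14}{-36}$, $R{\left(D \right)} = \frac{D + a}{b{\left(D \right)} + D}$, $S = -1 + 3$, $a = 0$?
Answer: $- \frac{154}{27} \approx -5.7037$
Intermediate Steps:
$S = 2$
$R{\left(D \right)} = \frac{D}{4 + D}$ ($R{\left(D \right)} = \frac{D + 0}{4 + D} = \frac{D}{4 + D}$)
$K = \frac{7}{18}$ ($K = \left(-14\right) \left(- \frac{1}{36}\right) = \frac{7}{18} \approx 0.38889$)
$K R{\left(S \right)} \left(-44\right) = \frac{7 \frac{2}{4 + 2}}{18} \left(-44\right) = \frac{7 \cdot \frac{2}{6}}{18} \left(-44\right) = \frac{7 \cdot 2 \cdot \frac{1}{6}}{18} \left(-44\right) = \frac{7}{18} \cdot \frac{1}{3} \left(-44\right) = \frac{7}{54} \left(-44\right) = - \frac{154}{27}$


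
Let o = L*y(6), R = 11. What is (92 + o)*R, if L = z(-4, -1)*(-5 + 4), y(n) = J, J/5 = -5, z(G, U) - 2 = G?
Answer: 462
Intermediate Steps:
z(G, U) = 2 + G
J = -25 (J = 5*(-5) = -25)
y(n) = -25
L = 2 (L = (2 - 4)*(-5 + 4) = -2*(-1) = 2)
o = -50 (o = 2*(-25) = -50)
(92 + o)*R = (92 - 50)*11 = 42*11 = 462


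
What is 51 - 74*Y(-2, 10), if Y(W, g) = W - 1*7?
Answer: 717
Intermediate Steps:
Y(W, g) = -7 + W (Y(W, g) = W - 7 = -7 + W)
51 - 74*Y(-2, 10) = 51 - 74*(-7 - 2) = 51 - 74*(-9) = 51 + 666 = 717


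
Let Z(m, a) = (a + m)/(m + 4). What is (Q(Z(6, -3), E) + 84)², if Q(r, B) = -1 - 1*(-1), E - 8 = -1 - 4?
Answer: 7056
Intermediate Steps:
E = 3 (E = 8 + (-1 - 4) = 8 - 5 = 3)
Z(m, a) = (a + m)/(4 + m)
Q(r, B) = 0 (Q(r, B) = -1 + 1 = 0)
(Q(Z(6, -3), E) + 84)² = (0 + 84)² = 84² = 7056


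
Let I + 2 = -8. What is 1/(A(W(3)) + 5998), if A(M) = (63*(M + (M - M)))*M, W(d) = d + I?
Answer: 1/9085 ≈ 0.00011007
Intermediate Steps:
I = -10 (I = -2 - 8 = -10)
W(d) = -10 + d (W(d) = d - 10 = -10 + d)
A(M) = 63*M² (A(M) = (63*(M + 0))*M = (63*M)*M = 63*M²)
1/(A(W(3)) + 5998) = 1/(63*(-10 + 3)² + 5998) = 1/(63*(-7)² + 5998) = 1/(63*49 + 5998) = 1/(3087 + 5998) = 1/9085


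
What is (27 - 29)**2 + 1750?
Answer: 1754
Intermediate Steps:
(27 - 29)**2 + 1750 = (-2)**2 + 1750 = 4 + 1750 = 1754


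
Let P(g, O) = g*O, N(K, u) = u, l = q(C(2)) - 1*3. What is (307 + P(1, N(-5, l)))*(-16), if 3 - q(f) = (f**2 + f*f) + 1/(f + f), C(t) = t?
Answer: -4780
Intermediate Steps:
q(f) = 3 - 2*f**2 - 1/(2*f) (q(f) = 3 - ((f**2 + f*f) + 1/(f + f)) = 3 - ((f**2 + f**2) + 1/(2*f)) = 3 - (2*f**2 + 1/(2*f)) = 3 - (1/(2*f) + 2*f**2) = 3 + (-2*f**2 - 1/(2*f)) = 3 - 2*f**2 - 1/(2*f))
l = -33/4 (l = (3 - 2*2**2 - 1/2/2) - 1*3 = (3 - 2*4 - 1/2*1/2) - 3 = (3 - 8 - 1/4) - 3 = -21/4 - 3 = -33/4 ≈ -8.2500)
P(g, O) = O*g
(307 + P(1, N(-5, l)))*(-16) = (307 - 33/4*1)*(-16) = (307 - 33/4)*(-16) = (1195/4)*(-16) = -4780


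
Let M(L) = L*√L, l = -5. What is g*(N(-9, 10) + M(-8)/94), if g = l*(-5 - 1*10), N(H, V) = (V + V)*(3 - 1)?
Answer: 3000 - 600*I*√2/47 ≈ 3000.0 - 18.054*I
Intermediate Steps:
M(L) = L^(3/2)
N(H, V) = 4*V (N(H, V) = (2*V)*2 = 4*V)
g = 75 (g = -5*(-5 - 1*10) = -5*(-5 - 10) = -5*(-15) = 75)
g*(N(-9, 10) + M(-8)/94) = 75*(4*10 + (-8)^(3/2)/94) = 75*(40 - 16*I*√2*(1/94)) = 75*(40 - 8*I*√2/47) = 3000 - 600*I*√2/47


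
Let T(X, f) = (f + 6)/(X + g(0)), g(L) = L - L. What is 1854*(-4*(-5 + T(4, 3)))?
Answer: 20394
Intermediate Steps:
g(L) = 0
T(X, f) = (6 + f)/X (T(X, f) = (f + 6)/(X + 0) = (6 + f)/X)
1854*(-4*(-5 + T(4, 3))) = 1854*(-4*(-5 + (6 + 3)/4)) = 1854*(-4*(-5 + (¼)*9)) = 1854*(-4*(-5 + 9/4)) = 1854*(-4*(-11/4)) = 1854*11 = 20394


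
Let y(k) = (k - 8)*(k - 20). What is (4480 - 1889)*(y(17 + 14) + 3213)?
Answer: 8980406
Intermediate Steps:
y(k) = (-20 + k)*(-8 + k) (y(k) = (-8 + k)*(-20 + k) = (-20 + k)*(-8 + k))
(4480 - 1889)*(y(17 + 14) + 3213) = (4480 - 1889)*((160 + (17 + 14)² - 28*(17 + 14)) + 3213) = 2591*((160 + 31² - 28*31) + 3213) = 2591*((160 + 961 - 868) + 3213) = 2591*(253 + 3213) = 2591*3466 = 8980406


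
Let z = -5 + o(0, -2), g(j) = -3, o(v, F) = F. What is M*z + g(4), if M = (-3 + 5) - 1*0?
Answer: -17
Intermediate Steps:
z = -7 (z = -5 - 2 = -7)
M = 2 (M = 2 + 0 = 2)
M*z + g(4) = 2*(-7) - 3 = -14 - 3 = -17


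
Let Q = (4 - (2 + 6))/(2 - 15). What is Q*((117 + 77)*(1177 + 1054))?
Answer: 1731256/13 ≈ 1.3317e+5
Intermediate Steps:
Q = 4/13 (Q = (4 - 1*8)/(-13) = (4 - 8)*(-1/13) = -4*(-1/13) = 4/13 ≈ 0.30769)
Q*((117 + 77)*(1177 + 1054)) = 4*((117 + 77)*(1177 + 1054))/13 = 4*(194*2231)/13 = (4/13)*432814 = 1731256/13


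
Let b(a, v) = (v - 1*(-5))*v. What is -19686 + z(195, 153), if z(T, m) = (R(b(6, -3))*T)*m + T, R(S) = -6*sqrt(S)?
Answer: -19491 - 179010*I*sqrt(6) ≈ -19491.0 - 4.3848e+5*I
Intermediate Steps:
b(a, v) = v*(5 + v) (b(a, v) = (v + 5)*v = (5 + v)*v = v*(5 + v))
z(T, m) = T - 6*I*T*m*sqrt(6) (z(T, m) = ((-6*I*sqrt(3)*sqrt(5 - 3))*T)*m + T = ((-6*I*sqrt(6))*T)*m + T = (-6*I*T*sqrt(6))*m + T = -6*I*T*m*sqrt(6) + T = T - 6*I*T*m*sqrt(6))
-19686 + z(195, 153) = -19686 + 195*(1 - 6*I*153*sqrt(6)) = -19686 + 195*(1 - 918*I*sqrt(6)) = -19686 + (195 - 179010*I*sqrt(6)) = -19491 - 179010*I*sqrt(6)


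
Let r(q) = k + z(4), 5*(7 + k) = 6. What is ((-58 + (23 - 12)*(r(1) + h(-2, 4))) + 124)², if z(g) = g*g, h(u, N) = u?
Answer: 609961/25 ≈ 24398.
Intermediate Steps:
k = -29/5 (k = -7 + (⅕)*6 = -7 + 6/5 = -29/5 ≈ -5.8000)
z(g) = g²
r(q) = 51/5 (r(q) = -29/5 + 4² = -29/5 + 16 = 51/5)
((-58 + (23 - 12)*(r(1) + h(-2, 4))) + 124)² = ((-58 + (23 - 12)*(51/5 - 2)) + 124)² = ((-58 + 11*(41/5)) + 124)² = ((-58 + 451/5) + 124)² = (161/5 + 124)² = (781/5)² = 609961/25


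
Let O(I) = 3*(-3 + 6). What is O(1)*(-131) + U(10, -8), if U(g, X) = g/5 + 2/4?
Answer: -2353/2 ≈ -1176.5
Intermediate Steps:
U(g, X) = ½ + g/5 (U(g, X) = g*(⅕) + 2*(¼) = g/5 + ½ = ½ + g/5)
O(I) = 9 (O(I) = 3*3 = 9)
O(1)*(-131) + U(10, -8) = 9*(-131) + (½ + (⅕)*10) = -1179 + (½ + 2) = -1179 + 5/2 = -2353/2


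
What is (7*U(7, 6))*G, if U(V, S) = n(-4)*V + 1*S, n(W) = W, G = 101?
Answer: -15554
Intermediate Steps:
U(V, S) = S - 4*V (U(V, S) = -4*V + 1*S = -4*V + S = S - 4*V)
(7*U(7, 6))*G = (7*(6 - 4*7))*101 = (7*(6 - 28))*101 = (7*(-22))*101 = -154*101 = -15554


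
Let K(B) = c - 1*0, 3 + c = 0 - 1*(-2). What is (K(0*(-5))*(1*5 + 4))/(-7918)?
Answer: 9/7918 ≈ 0.0011367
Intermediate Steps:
c = -1 (c = -3 + (0 - 1*(-2)) = -3 + (0 + 2) = -3 + 2 = -1)
K(B) = -1 (K(B) = -1 - 1*0 = -1 + 0 = -1)
(K(0*(-5))*(1*5 + 4))/(-7918) = -(1*5 + 4)/(-7918) = -(5 + 4)*(-1/7918) = -1*9*(-1/7918) = -9*(-1/7918) = 9/7918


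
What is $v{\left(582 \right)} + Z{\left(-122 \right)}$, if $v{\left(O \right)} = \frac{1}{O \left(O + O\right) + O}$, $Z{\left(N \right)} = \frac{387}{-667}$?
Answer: $- \frac{262396943}{452246010} \approx -0.58021$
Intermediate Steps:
$Z{\left(N \right)} = - \frac{387}{667}$ ($Z{\left(N \right)} = 387 \left(- \frac{1}{667}\right) = - \frac{387}{667}$)
$v{\left(O \right)} = \frac{1}{O + 2 O^{2}}$ ($v{\left(O \right)} = \frac{1}{O 2 O + O} = \frac{1}{2 O^{2} + O} = \frac{1}{O + 2 O^{2}}$)
$v{\left(582 \right)} + Z{\left(-122 \right)} = \frac{1}{582 \left(1 + 2 \cdot 582\right)} - \frac{387}{667} = \frac{1}{582 \left(1 + 1164\right)} - \frac{387}{667} = \frac{1}{582 \cdot 1165} - \frac{387}{667} = \frac{1}{582} \cdot \frac{1}{1165} - \frac{387}{667} = \frac{1}{678030} - \frac{387}{667} = - \frac{262396943}{452246010}$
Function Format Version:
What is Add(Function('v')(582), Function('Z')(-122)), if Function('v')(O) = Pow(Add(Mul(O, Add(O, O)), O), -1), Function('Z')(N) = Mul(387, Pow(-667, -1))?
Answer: Rational(-262396943, 452246010) ≈ -0.58021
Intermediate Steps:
Function('Z')(N) = Rational(-387, 667) (Function('Z')(N) = Mul(387, Rational(-1, 667)) = Rational(-387, 667))
Function('v')(O) = Pow(Add(O, Mul(2, Pow(O, 2))), -1) (Function('v')(O) = Pow(Add(Mul(O, Mul(2, O)), O), -1) = Pow(Add(Mul(2, Pow(O, 2)), O), -1) = Pow(Add(O, Mul(2, Pow(O, 2))), -1))
Add(Function('v')(582), Function('Z')(-122)) = Add(Mul(Pow(582, -1), Pow(Add(1, Mul(2, 582)), -1)), Rational(-387, 667)) = Add(Mul(Rational(1, 582), Pow(Add(1, 1164), -1)), Rational(-387, 667)) = Add(Mul(Rational(1, 582), Pow(1165, -1)), Rational(-387, 667)) = Add(Mul(Rational(1, 582), Rational(1, 1165)), Rational(-387, 667)) = Add(Rational(1, 678030), Rational(-387, 667)) = Rational(-262396943, 452246010)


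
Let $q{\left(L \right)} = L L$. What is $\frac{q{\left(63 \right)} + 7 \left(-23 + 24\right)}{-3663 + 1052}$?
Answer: $- \frac{568}{373} \approx -1.5228$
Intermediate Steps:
$q{\left(L \right)} = L^{2}$
$\frac{q{\left(63 \right)} + 7 \left(-23 + 24\right)}{-3663 + 1052} = \frac{63^{2} + 7 \left(-23 + 24\right)}{-3663 + 1052} = \frac{3969 + 7 \cdot 1}{-2611} = \left(3969 + 7\right) \left(- \frac{1}{2611}\right) = 3976 \left(- \frac{1}{2611}\right) = - \frac{568}{373}$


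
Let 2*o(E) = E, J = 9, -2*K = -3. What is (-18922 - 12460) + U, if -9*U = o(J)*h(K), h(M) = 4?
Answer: -31384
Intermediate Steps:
K = 3/2 (K = -1/2*(-3) = 3/2 ≈ 1.5000)
o(E) = E/2
U = -2 (U = -(1/2)*9*4/9 = -4/2 = -1/9*18 = -2)
(-18922 - 12460) + U = (-18922 - 12460) - 2 = -31382 - 2 = -31384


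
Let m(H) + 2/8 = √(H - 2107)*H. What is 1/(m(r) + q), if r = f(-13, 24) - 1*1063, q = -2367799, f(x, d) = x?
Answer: -37884788/89762535828937 + 17216*I*√3183/89762535828937 ≈ -4.2206e-7 + 1.0821e-8*I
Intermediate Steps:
r = -1076 (r = -13 - 1*1063 = -13 - 1063 = -1076)
m(H) = -¼ + H*√(-2107 + H) (m(H) = -¼ + √(H - 2107)*H = -¼ + √(-2107 + H)*H = -¼ + H*√(-2107 + H))
1/(m(r) + q) = 1/((-¼ - 1076*√(-2107 - 1076)) - 2367799) = 1/((-¼ - 1076*I*√3183) - 2367799) = 1/(-9471197/4 - 1076*I*√3183)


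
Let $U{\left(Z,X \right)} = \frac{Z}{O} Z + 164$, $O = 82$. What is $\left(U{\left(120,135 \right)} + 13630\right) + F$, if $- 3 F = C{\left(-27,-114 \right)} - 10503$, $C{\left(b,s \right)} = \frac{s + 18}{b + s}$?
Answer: $\frac{100996283}{5781} \approx 17470.0$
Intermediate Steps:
$C{\left(b,s \right)} = \frac{18 + s}{b + s}$
$U{\left(Z,X \right)} = 164 + \frac{Z^{2}}{82}$ ($U{\left(Z,X \right)} = \frac{Z}{82} Z + 164 = \frac{Z^{2}}{82} + 164 = 164 + \frac{Z^{2}}{82}$)
$F = \frac{493609}{141}$ ($F = - \frac{\frac{18 - 114}{-27 - 114} - 10503}{3} = - \frac{\frac{1}{-141} \left(-96\right) - 10503}{3} = - \frac{\left(- \frac{1}{141}\right) \left(-96\right) - 10503}{3} = - \frac{\frac{32}{47} - 10503}{3} = \left(- \frac{1}{3}\right) \left(- \frac{493609}{47}\right) = \frac{493609}{141} \approx 3500.8$)
$\left(U{\left(120,135 \right)} + 13630\right) + F = \left(\left(164 + \frac{120^{2}}{82}\right) + 13630\right) + \frac{493609}{141} = \left(\left(164 + \frac{1}{82} \cdot 14400\right) + 13630\right) + \frac{493609}{141} = \left(\left(164 + \frac{7200}{41}\right) + 13630\right) + \frac{493609}{141} = \left(\frac{13924}{41} + 13630\right) + \frac{493609}{141} = \frac{572754}{41} + \frac{493609}{141} = \frac{100996283}{5781}$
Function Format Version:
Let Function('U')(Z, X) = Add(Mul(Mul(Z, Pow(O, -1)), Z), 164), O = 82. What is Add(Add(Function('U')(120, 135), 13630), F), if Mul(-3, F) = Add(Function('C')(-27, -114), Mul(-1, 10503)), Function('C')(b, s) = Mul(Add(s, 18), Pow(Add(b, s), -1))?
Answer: Rational(100996283, 5781) ≈ 17470.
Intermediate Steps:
Function('C')(b, s) = Mul(Pow(Add(b, s), -1), Add(18, s)) (Function('C')(b, s) = Mul(Add(18, s), Pow(Add(b, s), -1)) = Mul(Pow(Add(b, s), -1), Add(18, s)))
Function('U')(Z, X) = Add(164, Mul(Rational(1, 82), Pow(Z, 2))) (Function('U')(Z, X) = Add(Mul(Mul(Z, Pow(82, -1)), Z), 164) = Add(Mul(Mul(Z, Rational(1, 82)), Z), 164) = Add(Mul(Mul(Rational(1, 82), Z), Z), 164) = Add(Mul(Rational(1, 82), Pow(Z, 2)), 164) = Add(164, Mul(Rational(1, 82), Pow(Z, 2))))
F = Rational(493609, 141) (F = Mul(Rational(-1, 3), Add(Mul(Pow(Add(-27, -114), -1), Add(18, -114)), Mul(-1, 10503))) = Mul(Rational(-1, 3), Add(Mul(Pow(-141, -1), -96), -10503)) = Mul(Rational(-1, 3), Add(Mul(Rational(-1, 141), -96), -10503)) = Mul(Rational(-1, 3), Add(Rational(32, 47), -10503)) = Mul(Rational(-1, 3), Rational(-493609, 47)) = Rational(493609, 141) ≈ 3500.8)
Add(Add(Function('U')(120, 135), 13630), F) = Add(Add(Add(164, Mul(Rational(1, 82), Pow(120, 2))), 13630), Rational(493609, 141)) = Add(Add(Add(164, Mul(Rational(1, 82), 14400)), 13630), Rational(493609, 141)) = Add(Add(Add(164, Rational(7200, 41)), 13630), Rational(493609, 141)) = Add(Add(Rational(13924, 41), 13630), Rational(493609, 141)) = Add(Rational(572754, 41), Rational(493609, 141)) = Rational(100996283, 5781)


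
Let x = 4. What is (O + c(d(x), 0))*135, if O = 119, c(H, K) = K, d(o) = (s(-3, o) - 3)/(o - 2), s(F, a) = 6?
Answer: 16065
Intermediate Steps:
d(o) = 3/(-2 + o) (d(o) = (6 - 3)/(o - 2) = 3/(-2 + o))
(O + c(d(x), 0))*135 = (119 + 0)*135 = 119*135 = 16065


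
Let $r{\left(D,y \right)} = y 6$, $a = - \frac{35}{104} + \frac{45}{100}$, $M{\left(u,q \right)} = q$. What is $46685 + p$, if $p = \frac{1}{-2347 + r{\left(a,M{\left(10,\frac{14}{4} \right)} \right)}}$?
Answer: $\frac{108589309}{2326} \approx 46685.0$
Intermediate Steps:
$a = \frac{59}{520}$ ($a = \left(-35\right) \frac{1}{104} + 45 \cdot \frac{1}{100} = - \frac{35}{104} + \frac{9}{20} = \frac{59}{520} \approx 0.11346$)
$r{\left(D,y \right)} = 6 y$
$p = - \frac{1}{2326}$ ($p = \frac{1}{-2347 + 6 \cdot \frac{14}{4}} = \frac{1}{-2347 + 6 \cdot 14 \cdot \frac{1}{4}} = \frac{1}{-2347 + 6 \cdot \frac{7}{2}} = \frac{1}{-2347 + 21} = \frac{1}{-2326} = - \frac{1}{2326} \approx -0.00042992$)
$46685 + p = 46685 - \frac{1}{2326} = \frac{108589309}{2326}$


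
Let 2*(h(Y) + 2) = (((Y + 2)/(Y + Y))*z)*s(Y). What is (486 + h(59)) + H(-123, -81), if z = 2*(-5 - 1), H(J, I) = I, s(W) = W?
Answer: 220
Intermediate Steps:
z = -12 (z = 2*(-6) = -12)
h(Y) = -8 - 3*Y (h(Y) = -2 + ((((Y + 2)/(Y + Y))*(-12))*Y)/2 = -2 + ((((2 + Y)/((2*Y)))*(-12))*Y)/2 = -2 + ((((2 + Y)*(1/(2*Y)))*(-12))*Y)/2 = -2 + ((((2 + Y)/(2*Y))*(-12))*Y)/2 = -2 + ((-6*(2 + Y)/Y)*Y)/2 = -2 + (-12 - 6*Y)/2 = -2 + (-6 - 3*Y) = -8 - 3*Y)
(486 + h(59)) + H(-123, -81) = (486 + (-8 - 3*59)) - 81 = (486 + (-8 - 177)) - 81 = (486 - 185) - 81 = 301 - 81 = 220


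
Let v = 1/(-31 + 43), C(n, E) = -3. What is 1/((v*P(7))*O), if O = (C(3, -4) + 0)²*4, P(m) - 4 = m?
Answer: 1/33 ≈ 0.030303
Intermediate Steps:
P(m) = 4 + m
v = 1/12 ≈ 0.083333
O = 36 (O = (-3 + 0)²*4 = (-3)²*4 = 9*4 = 36)
1/((v*P(7))*O) = 1/(((4 + 7)/12)*36) = 1/(((1/12)*11)*36) = 1/((11/12)*36) = 1/33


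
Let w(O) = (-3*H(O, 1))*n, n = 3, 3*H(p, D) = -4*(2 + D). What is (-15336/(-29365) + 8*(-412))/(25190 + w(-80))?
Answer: -48385852/370380745 ≈ -0.13064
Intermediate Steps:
H(p, D) = -8/3 - 4*D/3 (H(p, D) = (-4*(2 + D))/3 = (-8 - 4*D)/3 = -8/3 - 4*D/3)
w(O) = 36 (w(O) = -3*(-8/3 - 4/3*1)*3 = -3*(-8/3 - 4/3)*3 = -3*(-4)*3 = 12*3 = 36)
(-15336/(-29365) + 8*(-412))/(25190 + w(-80)) = (-15336/(-29365) + 8*(-412))/(25190 + 36) = (-15336*(-1/29365) - 3296)/25226 = (15336/29365 - 3296)*(1/25226) = -96771704/29365*1/25226 = -48385852/370380745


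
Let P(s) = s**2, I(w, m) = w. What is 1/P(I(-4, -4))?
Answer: 1/16 ≈ 0.062500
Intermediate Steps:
1/P(I(-4, -4)) = 1/((-4)**2) = 1/16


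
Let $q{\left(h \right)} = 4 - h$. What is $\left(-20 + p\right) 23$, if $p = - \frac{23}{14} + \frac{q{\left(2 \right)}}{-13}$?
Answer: $- \frac{91241}{182} \approx -501.32$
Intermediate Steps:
$p = - \frac{327}{182}$ ($p = - \frac{23}{14} + \frac{4 - 2}{-13} = \left(-23\right) \frac{1}{14} + \left(4 - 2\right) \left(- \frac{1}{13}\right) = - \frac{23}{14} + 2 \left(- \frac{1}{13}\right) = - \frac{23}{14} - \frac{2}{13} = - \frac{327}{182} \approx -1.7967$)
$\left(-20 + p\right) 23 = \left(-20 - \frac{327}{182}\right) 23 = \left(- \frac{3967}{182}\right) 23 = - \frac{91241}{182}$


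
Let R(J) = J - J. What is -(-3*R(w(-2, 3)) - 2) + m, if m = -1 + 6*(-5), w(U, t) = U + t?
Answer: -29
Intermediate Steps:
R(J) = 0
m = -31 (m = -1 - 30 = -31)
-(-3*R(w(-2, 3)) - 2) + m = -(-3*0 - 2) - 31 = -(0 - 2) - 31 = -1*(-2) - 31 = 2 - 31 = -29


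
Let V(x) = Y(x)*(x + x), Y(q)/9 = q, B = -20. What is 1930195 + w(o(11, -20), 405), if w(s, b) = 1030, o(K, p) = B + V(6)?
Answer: 1931225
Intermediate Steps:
Y(q) = 9*q
V(x) = 18*x² (V(x) = (9*x)*(x + x) = (9*x)*(2*x) = 18*x²)
o(K, p) = 628 (o(K, p) = -20 + 18*6² = -20 + 18*36 = -20 + 648 = 628)
1930195 + w(o(11, -20), 405) = 1930195 + 1030 = 1931225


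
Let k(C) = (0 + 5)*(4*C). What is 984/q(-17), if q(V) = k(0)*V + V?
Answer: -984/17 ≈ -57.882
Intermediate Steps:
k(C) = 20*C (k(C) = 5*(4*C) = 20*C)
q(V) = V (q(V) = (20*0)*V + V = 0*V + V = 0 + V = V)
984/q(-17) = 984/(-17) = 984*(-1/17) = -984/17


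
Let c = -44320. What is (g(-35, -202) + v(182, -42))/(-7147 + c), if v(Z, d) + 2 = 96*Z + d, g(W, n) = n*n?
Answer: -58232/51467 ≈ -1.1314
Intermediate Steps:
g(W, n) = n**2
v(Z, d) = -2 + d + 96*Z (v(Z, d) = -2 + (96*Z + d) = -2 + (d + 96*Z) = -2 + d + 96*Z)
(g(-35, -202) + v(182, -42))/(-7147 + c) = ((-202)**2 + (-2 - 42 + 96*182))/(-7147 - 44320) = (40804 + (-2 - 42 + 17472))/(-51467) = (40804 + 17428)*(-1/51467) = 58232*(-1/51467) = -58232/51467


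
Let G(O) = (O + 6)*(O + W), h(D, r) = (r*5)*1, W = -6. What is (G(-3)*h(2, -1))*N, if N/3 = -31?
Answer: -12555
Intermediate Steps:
N = -93 (N = 3*(-31) = -93)
h(D, r) = 5*r (h(D, r) = (5*r)*1 = 5*r)
G(O) = (-6 + O)*(6 + O) (G(O) = (O + 6)*(O - 6) = (6 + O)*(-6 + O) = (-6 + O)*(6 + O))
(G(-3)*h(2, -1))*N = ((-36 + (-3)²)*(5*(-1)))*(-93) = ((-36 + 9)*(-5))*(-93) = -27*(-5)*(-93) = 135*(-93) = -12555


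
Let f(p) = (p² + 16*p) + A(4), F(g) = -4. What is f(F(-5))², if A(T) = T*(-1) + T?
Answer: 2304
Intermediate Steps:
A(T) = 0 (A(T) = -T + T = 0)
f(p) = p² + 16*p (f(p) = (p² + 16*p) + 0 = p² + 16*p)
f(F(-5))² = (-4*(16 - 4))² = (-4*12)² = (-48)² = 2304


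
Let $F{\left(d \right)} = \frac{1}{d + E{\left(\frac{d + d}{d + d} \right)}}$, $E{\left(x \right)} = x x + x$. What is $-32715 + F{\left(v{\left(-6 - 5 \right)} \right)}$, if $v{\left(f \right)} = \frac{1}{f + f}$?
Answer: $- \frac{1406723}{43} \approx -32715.0$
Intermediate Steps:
$E{\left(x \right)} = x + x^{2}$ ($E{\left(x \right)} = x^{2} + x = x + x^{2}$)
$v{\left(f \right)} = \frac{1}{2 f}$
$F{\left(d \right)} = \frac{1}{2 + d}$ ($F{\left(d \right)} = \frac{1}{d + \frac{d + d}{d + d} \left(1 + \frac{d + d}{d + d}\right)} = \frac{1}{d + \frac{2 d}{2 d} \left(1 + \frac{2 d}{2 d}\right)} = \frac{1}{d + 2 d \frac{1}{2 d} \left(1 + 2 d \frac{1}{2 d}\right)} = \frac{1}{d + 1 \left(1 + 1\right)} = \frac{1}{d + 1 \cdot 2} = \frac{1}{d + 2} = \frac{1}{2 + d}$)
$-32715 + F{\left(v{\left(-6 - 5 \right)} \right)} = -32715 + \frac{1}{2 + \frac{1}{2 \left(-6 - 5\right)}} = -32715 + \frac{1}{2 + \frac{1}{2 \left(-11\right)}} = -32715 + \frac{1}{2 + \frac{1}{2} \left(- \frac{1}{11}\right)} = -32715 + \frac{1}{2 - \frac{1}{22}} = -32715 + \frac{1}{\frac{43}{22}} = -32715 + \frac{22}{43} = - \frac{1406723}{43}$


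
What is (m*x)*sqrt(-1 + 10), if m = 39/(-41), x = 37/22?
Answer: -4329/902 ≈ -4.7993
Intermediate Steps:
x = 37/22 (x = 37*(1/22) = 37/22 ≈ 1.6818)
m = -39/41 (m = 39*(-1/41) = -39/41 ≈ -0.95122)
(m*x)*sqrt(-1 + 10) = (-39/41*37/22)*sqrt(-1 + 10) = -1443*sqrt(9)/902 = -1443/902*3 = -4329/902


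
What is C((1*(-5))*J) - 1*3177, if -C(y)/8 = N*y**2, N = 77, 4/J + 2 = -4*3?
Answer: -31039/7 ≈ -4434.1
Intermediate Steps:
J = -2/7 (J = 4/(-2 - 4*3) = 4/(-2 - 12) = 4/(-14) = 4*(-1/14) = -2/7 ≈ -0.28571)
C(y) = -616*y**2
C((1*(-5))*J) - 1*3177 = -616*((1*(-5))*(-2/7))**2 - 1*3177 = -616*(-5*(-2/7))**2 - 3177 = -616*(10/7)**2 - 3177 = -616*100/49 - 3177 = -8800/7 - 3177 = -31039/7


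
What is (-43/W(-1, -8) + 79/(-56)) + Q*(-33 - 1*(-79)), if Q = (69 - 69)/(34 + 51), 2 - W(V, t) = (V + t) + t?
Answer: -3909/1064 ≈ -3.6739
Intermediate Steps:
W(V, t) = 2 - V - 2*t (W(V, t) = 2 - ((V + t) + t) = 2 - (V + 2*t) = 2 + (-V - 2*t) = 2 - V - 2*t)
Q = 0 (Q = 0/85 = 0*(1/85) = 0)
(-43/W(-1, -8) + 79/(-56)) + Q*(-33 - 1*(-79)) = (-43/(2 - 1*(-1) - 2*(-8)) + 79/(-56)) + 0*(-33 - 1*(-79)) = (-43/(2 + 1 + 16) + 79*(-1/56)) + 0*(-33 + 79) = (-43/19 - 79/56) + 0*46 = (-43*1/19 - 79/56) + 0 = (-43/19 - 79/56) + 0 = -3909/1064 + 0 = -3909/1064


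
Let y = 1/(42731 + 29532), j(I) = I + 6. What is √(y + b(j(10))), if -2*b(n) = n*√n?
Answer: 3*I*√18566893905/72263 ≈ 5.6569*I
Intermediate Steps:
j(I) = 6 + I
b(n) = -n^(3/2)/2 (b(n) = -n*√n/2 = -n^(3/2)/2)
y = 1/72263 ≈ 1.3838e-5
√(y + b(j(10))) = √(1/72263 - (6 + 10)^(3/2)/2) = √(1/72263 - 16^(3/2)/2) = √(1/72263 - ½*64) = √(1/72263 - 32) = √(-2312415/72263) = 3*I*√18566893905/72263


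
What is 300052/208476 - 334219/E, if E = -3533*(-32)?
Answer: -8938490333/5892365664 ≈ -1.5170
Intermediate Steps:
E = 113056
300052/208476 - 334219/E = 300052/208476 - 334219/113056 = 300052*(1/208476) - 334219*1/113056 = 75013/52119 - 334219/113056 = -8938490333/5892365664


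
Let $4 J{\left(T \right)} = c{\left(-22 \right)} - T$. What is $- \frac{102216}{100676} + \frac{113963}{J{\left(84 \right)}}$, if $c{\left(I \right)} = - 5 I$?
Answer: $\frac{5736337292}{327197} \approx 17532.0$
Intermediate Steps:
$J{\left(T \right)} = \frac{55}{2} - \frac{T}{4}$ ($J{\left(T \right)} = \frac{\left(-5\right) \left(-22\right) - T}{4} = \frac{110 - T}{4} = \frac{55}{2} - \frac{T}{4}$)
$- \frac{102216}{100676} + \frac{113963}{J{\left(84 \right)}} = - \frac{102216}{100676} + \frac{113963}{\frac{55}{2} - 21} = \left(-102216\right) \frac{1}{100676} + \frac{113963}{\frac{55}{2} - 21} = - \frac{25554}{25169} + \frac{113963}{\frac{13}{2}} = - \frac{25554}{25169} + 113963 \cdot \frac{2}{13} = - \frac{25554}{25169} + \frac{227926}{13} = \frac{5736337292}{327197}$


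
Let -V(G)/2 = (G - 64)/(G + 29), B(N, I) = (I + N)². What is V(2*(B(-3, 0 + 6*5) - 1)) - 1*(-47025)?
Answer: 23276447/495 ≈ 47023.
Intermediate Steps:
V(G) = -2*(-64 + G)/(29 + G) (V(G) = -2*(G - 64)/(G + 29) = -2*(-64 + G)/(29 + G))
V(2*(B(-3, 0 + 6*5) - 1)) - 1*(-47025) = 2*(64 - 2*(((0 + 6*5) - 3)² - 1))/(29 + 2*(((0 + 6*5) - 3)² - 1)) - 1*(-47025) = 2*(64 - 2*(((0 + 30) - 3)² - 1))/(29 + 2*(((0 + 30) - 3)² - 1)) + 47025 = 2*(64 - 2*((30 - 3)² - 1))/(29 + 2*((30 - 3)² - 1)) + 47025 = 2*(64 - 2*(27² - 1))/(29 + 2*(27² - 1)) + 47025 = 2*(64 - 2*(729 - 1))/(29 + 2*(729 - 1)) + 47025 = 2*(64 - 2*728)/(29 + 2*728) + 47025 = 2*(64 - 1*1456)/(29 + 1456) + 47025 = 2*(64 - 1456)/1485 + 47025 = 2*(1/1485)*(-1392) + 47025 = -928/495 + 47025 = 23276447/495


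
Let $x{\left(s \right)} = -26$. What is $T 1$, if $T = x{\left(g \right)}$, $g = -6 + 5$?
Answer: $-26$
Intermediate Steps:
$g = -1$
$T = -26$
$T 1 = \left(-26\right) 1 = -26$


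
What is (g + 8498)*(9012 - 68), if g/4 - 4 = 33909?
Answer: 1289277600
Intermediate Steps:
g = 135652 (g = 16 + 4*33909 = 16 + 135636 = 135652)
(g + 8498)*(9012 - 68) = (135652 + 8498)*(9012 - 68) = 144150*8944 = 1289277600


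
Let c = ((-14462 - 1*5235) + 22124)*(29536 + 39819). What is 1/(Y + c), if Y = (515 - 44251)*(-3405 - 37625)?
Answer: 1/1962812665 ≈ 5.0947e-10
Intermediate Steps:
Y = 1794488080 (Y = -43736*(-41030) = 1794488080)
c = 168324585 (c = ((-14462 - 5235) + 22124)*69355 = (-19697 + 22124)*69355 = 2427*69355 = 168324585)
1/(Y + c) = 1/(1794488080 + 168324585) = 1/1962812665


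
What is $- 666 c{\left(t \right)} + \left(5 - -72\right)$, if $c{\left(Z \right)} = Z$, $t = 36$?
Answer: $-23899$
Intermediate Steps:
$- 666 c{\left(t \right)} + \left(5 - -72\right) = \left(-666\right) 36 + \left(5 - -72\right) = -23976 + \left(5 + 72\right) = -23976 + 77 = -23899$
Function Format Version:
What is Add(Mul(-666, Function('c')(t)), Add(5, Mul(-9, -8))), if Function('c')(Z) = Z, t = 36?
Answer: -23899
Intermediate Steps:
Add(Mul(-666, Function('c')(t)), Add(5, Mul(-9, -8))) = Add(Mul(-666, 36), Add(5, Mul(-9, -8))) = Add(-23976, Add(5, 72)) = Add(-23976, 77) = -23899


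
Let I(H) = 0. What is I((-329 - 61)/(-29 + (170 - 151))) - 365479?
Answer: -365479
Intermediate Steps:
I((-329 - 61)/(-29 + (170 - 151))) - 365479 = 0 - 365479 = -365479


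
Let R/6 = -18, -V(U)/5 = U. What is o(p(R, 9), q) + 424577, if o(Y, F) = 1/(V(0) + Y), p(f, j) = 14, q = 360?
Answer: 5944079/14 ≈ 4.2458e+5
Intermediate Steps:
V(U) = -5*U
R = -108 (R = 6*(-18) = -108)
o(Y, F) = 1/Y (o(Y, F) = 1/(-5*0 + Y) = 1/(0 + Y) = 1/Y)
o(p(R, 9), q) + 424577 = 1/14 + 424577 = 5944079/14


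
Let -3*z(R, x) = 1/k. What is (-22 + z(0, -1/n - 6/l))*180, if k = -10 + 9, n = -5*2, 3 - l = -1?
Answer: -3900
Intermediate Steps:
l = 4 (l = 3 - 1*(-1) = 3 + 1 = 4)
n = -10
k = -1
z(R, x) = ⅓ (z(R, x) = -⅓/(-1) = -⅓*(-1) = ⅓)
(-22 + z(0, -1/n - 6/l))*180 = (-22 + ⅓)*180 = -65/3*180 = -3900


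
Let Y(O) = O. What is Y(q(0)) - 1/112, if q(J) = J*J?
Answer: -1/112 ≈ -0.0089286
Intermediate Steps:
q(J) = J²
Y(q(0)) - 1/112 = 0² - 1/112 = 0 - 1*1/112 = 0 - 1/112 = -1/112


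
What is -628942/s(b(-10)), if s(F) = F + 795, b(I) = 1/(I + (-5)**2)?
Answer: -4717065/5963 ≈ -791.06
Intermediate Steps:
b(I) = 1/(25 + I) (b(I) = 1/(I + 25) = 1/(25 + I))
s(F) = 795 + F
-628942/s(b(-10)) = -628942/(795 + 1/(25 - 10)) = -628942/(795 + 1/15) = -628942/11926/15 = -628942*15/11926 = -4717065/5963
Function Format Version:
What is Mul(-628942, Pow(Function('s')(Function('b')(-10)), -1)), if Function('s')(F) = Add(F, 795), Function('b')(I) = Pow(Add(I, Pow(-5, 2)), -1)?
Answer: Rational(-4717065, 5963) ≈ -791.06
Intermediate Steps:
Function('b')(I) = Pow(Add(25, I), -1) (Function('b')(I) = Pow(Add(I, 25), -1) = Pow(Add(25, I), -1))
Function('s')(F) = Add(795, F)
Mul(-628942, Pow(Function('s')(Function('b')(-10)), -1)) = Mul(-628942, Pow(Add(795, Pow(Add(25, -10), -1)), -1)) = Mul(-628942, Pow(Add(795, Pow(15, -1)), -1)) = Mul(-628942, Pow(Add(795, Rational(1, 15)), -1)) = Mul(-628942, Pow(Rational(11926, 15), -1)) = Mul(-628942, Rational(15, 11926)) = Rational(-4717065, 5963)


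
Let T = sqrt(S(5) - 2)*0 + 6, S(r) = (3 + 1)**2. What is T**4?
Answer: 1296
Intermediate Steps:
S(r) = 16 (S(r) = 4**2 = 16)
T = 6 (T = sqrt(16 - 2)*0 + 6 = sqrt(14)*0 + 6 = 0 + 6 = 6)
T**4 = 6**4 = 1296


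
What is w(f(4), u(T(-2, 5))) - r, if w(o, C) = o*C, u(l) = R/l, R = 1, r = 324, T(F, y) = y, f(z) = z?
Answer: -1616/5 ≈ -323.20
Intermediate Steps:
u(l) = 1/l
w(o, C) = C*o
w(f(4), u(T(-2, 5))) - r = 4/5 - 1*324 = (⅕)*4 - 324 = ⅘ - 324 = -1616/5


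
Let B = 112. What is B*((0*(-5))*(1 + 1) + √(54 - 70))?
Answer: 448*I ≈ 448.0*I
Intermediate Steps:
B*((0*(-5))*(1 + 1) + √(54 - 70)) = 112*((0*(-5))*(1 + 1) + √(54 - 70)) = 112*(0*2 + √(-16)) = 112*(0 + 4*I) = 112*(4*I) = 448*I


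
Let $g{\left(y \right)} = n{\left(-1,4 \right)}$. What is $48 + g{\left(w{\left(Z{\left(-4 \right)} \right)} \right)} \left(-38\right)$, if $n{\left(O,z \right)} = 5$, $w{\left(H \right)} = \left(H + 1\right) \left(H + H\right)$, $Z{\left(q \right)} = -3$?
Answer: $-142$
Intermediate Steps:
$w{\left(H \right)} = 2 H \left(1 + H\right)$ ($w{\left(H \right)} = \left(1 + H\right) 2 H = 2 H \left(1 + H\right)$)
$g{\left(y \right)} = 5$
$48 + g{\left(w{\left(Z{\left(-4 \right)} \right)} \right)} \left(-38\right) = 48 + 5 \left(-38\right) = 48 - 190 = -142$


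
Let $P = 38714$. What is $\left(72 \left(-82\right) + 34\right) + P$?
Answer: $32844$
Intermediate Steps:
$\left(72 \left(-82\right) + 34\right) + P = \left(72 \left(-82\right) + 34\right) + 38714 = \left(-5904 + 34\right) + 38714 = -5870 + 38714 = 32844$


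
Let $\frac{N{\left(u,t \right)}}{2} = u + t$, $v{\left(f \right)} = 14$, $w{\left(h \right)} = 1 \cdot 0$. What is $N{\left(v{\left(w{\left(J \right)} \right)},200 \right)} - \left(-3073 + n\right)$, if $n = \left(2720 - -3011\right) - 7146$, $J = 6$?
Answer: $4916$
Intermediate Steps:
$n = -1415$ ($n = \left(2720 + 3011\right) - 7146 = 5731 - 7146 = -1415$)
$w{\left(h \right)} = 0$
$N{\left(u,t \right)} = 2 t + 2 u$ ($N{\left(u,t \right)} = 2 \left(u + t\right) = 2 \left(t + u\right) = 2 t + 2 u$)
$N{\left(v{\left(w{\left(J \right)} \right)},200 \right)} - \left(-3073 + n\right) = \left(2 \cdot 200 + 2 \cdot 14\right) - \left(-3073 - 1415\right) = \left(400 + 28\right) - -4488 = 428 + 4488 = 4916$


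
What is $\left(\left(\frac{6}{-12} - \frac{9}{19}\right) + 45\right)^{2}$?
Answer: $\frac{2798929}{1444} \approx 1938.3$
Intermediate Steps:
$\left(\left(\frac{6}{-12} - \frac{9}{19}\right) + 45\right)^{2} = \left(\left(6 \left(- \frac{1}{12}\right) - \frac{9}{19}\right) + 45\right)^{2} = \left(\left(- \frac{1}{2} - \frac{9}{19}\right) + 45\right)^{2} = \left(- \frac{37}{38} + 45\right)^{2} = \left(\frac{1673}{38}\right)^{2} = \frac{2798929}{1444}$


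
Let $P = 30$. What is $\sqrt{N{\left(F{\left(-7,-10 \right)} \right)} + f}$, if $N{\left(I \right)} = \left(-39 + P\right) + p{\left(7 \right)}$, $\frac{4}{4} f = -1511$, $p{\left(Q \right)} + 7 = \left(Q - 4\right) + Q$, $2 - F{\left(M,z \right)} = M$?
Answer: $i \sqrt{1517} \approx 38.949 i$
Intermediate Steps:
$F{\left(M,z \right)} = 2 - M$
$p{\left(Q \right)} = -11 + 2 Q$ ($p{\left(Q \right)} = -7 + \left(\left(Q - 4\right) + Q\right) = -7 + \left(\left(-4 + Q\right) + Q\right) = -7 + \left(-4 + 2 Q\right) = -11 + 2 Q$)
$f = -1511$
$N{\left(I \right)} = -6$ ($N{\left(I \right)} = \left(-39 + 30\right) + \left(-11 + 2 \cdot 7\right) = -9 + \left(-11 + 14\right) = -9 + 3 = -6$)
$\sqrt{N{\left(F{\left(-7,-10 \right)} \right)} + f} = \sqrt{-6 - 1511} = \sqrt{-1517} = i \sqrt{1517}$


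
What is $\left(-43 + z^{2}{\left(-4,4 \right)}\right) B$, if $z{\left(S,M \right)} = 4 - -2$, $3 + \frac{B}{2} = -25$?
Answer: $392$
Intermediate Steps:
$B = -56$ ($B = -6 + 2 \left(-25\right) = -6 - 50 = -56$)
$z{\left(S,M \right)} = 6$ ($z{\left(S,M \right)} = 4 + 2 = 6$)
$\left(-43 + z^{2}{\left(-4,4 \right)}\right) B = \left(-43 + 6^{2}\right) \left(-56\right) = \left(-43 + 36\right) \left(-56\right) = \left(-7\right) \left(-56\right) = 392$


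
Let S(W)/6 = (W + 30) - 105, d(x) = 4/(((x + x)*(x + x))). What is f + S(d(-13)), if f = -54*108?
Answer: -1061652/169 ≈ -6282.0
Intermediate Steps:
d(x) = x⁻² (d(x) = 4/(((2*x)*(2*x))) = 4/((4*x²)) = 4*(1/(4*x²)) = x⁻²)
S(W) = -450 + 6*W (S(W) = 6*((W + 30) - 105) = 6*((30 + W) - 105) = 6*(-75 + W) = -450 + 6*W)
f = -5832
f + S(d(-13)) = -5832 + (-450 + 6/(-13)²) = -5832 + (-450 + 6*(1/169)) = -5832 + (-450 + 6/169) = -5832 - 76044/169 = -1061652/169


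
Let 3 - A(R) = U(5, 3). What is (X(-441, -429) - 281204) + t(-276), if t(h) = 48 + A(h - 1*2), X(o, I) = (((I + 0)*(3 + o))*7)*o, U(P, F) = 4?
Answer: -580334631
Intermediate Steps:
A(R) = -1 (A(R) = 3 - 1*4 = 3 - 4 = -1)
X(o, I) = 7*I*o*(3 + o) (X(o, I) = ((I*(3 + o))*7)*o = (7*I*(3 + o))*o = 7*I*o*(3 + o))
t(h) = 47 (t(h) = 48 - 1 = 47)
(X(-441, -429) - 281204) + t(-276) = (7*(-429)*(-441)*(3 - 441) - 281204) + 47 = (7*(-429)*(-441)*(-438) - 281204) + 47 = (-580053474 - 281204) + 47 = -580334678 + 47 = -580334631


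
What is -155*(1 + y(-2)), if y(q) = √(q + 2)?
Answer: -155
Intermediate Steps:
y(q) = √(2 + q)
-155*(1 + y(-2)) = -155*(1 + √(2 - 2)) = -155*(1 + √0) = -155*(1 + 0) = -155*1 = -155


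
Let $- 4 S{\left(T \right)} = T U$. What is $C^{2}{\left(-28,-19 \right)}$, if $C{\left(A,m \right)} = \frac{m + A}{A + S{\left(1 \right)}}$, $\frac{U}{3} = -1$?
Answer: $\frac{35344}{11881} \approx 2.9748$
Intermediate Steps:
$U = -3$ ($U = 3 \left(-1\right) = -3$)
$S{\left(T \right)} = \frac{3 T}{4}$ ($S{\left(T \right)} = - \frac{T \left(-3\right)}{4} = - \frac{\left(-3\right) T}{4} = \frac{3 T}{4}$)
$C{\left(A,m \right)} = \frac{A + m}{\frac{3}{4} + A}$ ($C{\left(A,m \right)} = \frac{m + A}{A + \frac{3}{4} \cdot 1} = \frac{A + m}{A + \frac{3}{4}} = \frac{A + m}{\frac{3}{4} + A}$)
$C^{2}{\left(-28,-19 \right)} = \left(\frac{4 \left(-28 - 19\right)}{3 + 4 \left(-28\right)}\right)^{2} = \left(4 \frac{1}{3 - 112} \left(-47\right)\right)^{2} = \left(4 \frac{1}{-109} \left(-47\right)\right)^{2} = \left(4 \left(- \frac{1}{109}\right) \left(-47\right)\right)^{2} = \left(\frac{188}{109}\right)^{2} = \frac{35344}{11881}$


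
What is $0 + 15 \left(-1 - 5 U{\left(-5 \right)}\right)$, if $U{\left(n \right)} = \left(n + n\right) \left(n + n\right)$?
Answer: $-7515$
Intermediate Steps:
$U{\left(n \right)} = 4 n^{2}$ ($U{\left(n \right)} = 2 n 2 n = 4 n^{2}$)
$0 + 15 \left(-1 - 5 U{\left(-5 \right)}\right) = 0 + 15 \left(-1 - 5 \cdot 4 \left(-5\right)^{2}\right) = 0 + 15 \left(-1 - 5 \cdot 4 \cdot 25\right) = 0 + 15 \left(-1 - 500\right) = 0 + 15 \left(-501\right) = 0 - 7515 = -7515$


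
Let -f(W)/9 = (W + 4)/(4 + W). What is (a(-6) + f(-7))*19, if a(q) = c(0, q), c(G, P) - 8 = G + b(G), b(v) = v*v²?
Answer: -19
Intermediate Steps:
b(v) = v³
c(G, P) = 8 + G + G³ (c(G, P) = 8 + (G + G³) = 8 + G + G³)
f(W) = -9 (f(W) = -9*(W + 4)/(4 + W) = -9*(4 + W)/(4 + W) = -9*1 = -9)
a(q) = 8 (a(q) = 8 + 0 + 0³ = 8 + 0 + 0 = 8)
(a(-6) + f(-7))*19 = (8 - 9)*19 = -1*19 = -19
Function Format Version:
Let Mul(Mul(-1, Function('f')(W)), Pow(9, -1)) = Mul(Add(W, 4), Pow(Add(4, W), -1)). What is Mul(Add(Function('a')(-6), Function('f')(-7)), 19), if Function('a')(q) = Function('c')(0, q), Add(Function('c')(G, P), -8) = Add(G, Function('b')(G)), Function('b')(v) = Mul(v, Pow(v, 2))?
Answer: -19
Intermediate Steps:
Function('b')(v) = Pow(v, 3)
Function('c')(G, P) = Add(8, G, Pow(G, 3)) (Function('c')(G, P) = Add(8, Add(G, Pow(G, 3))) = Add(8, G, Pow(G, 3)))
Function('f')(W) = -9 (Function('f')(W) = Mul(-9, Mul(Add(W, 4), Pow(Add(4, W), -1))) = Mul(-9, Mul(Add(4, W), Pow(Add(4, W), -1))) = Mul(-9, 1) = -9)
Function('a')(q) = 8 (Function('a')(q) = Add(8, 0, Pow(0, 3)) = Add(8, 0, 0) = 8)
Mul(Add(Function('a')(-6), Function('f')(-7)), 19) = Mul(Add(8, -9), 19) = Mul(-1, 19) = -19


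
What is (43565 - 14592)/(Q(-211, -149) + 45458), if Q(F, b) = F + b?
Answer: 28973/45098 ≈ 0.64245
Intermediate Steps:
(43565 - 14592)/(Q(-211, -149) + 45458) = (43565 - 14592)/((-211 - 149) + 45458) = 28973/(-360 + 45458) = 28973/45098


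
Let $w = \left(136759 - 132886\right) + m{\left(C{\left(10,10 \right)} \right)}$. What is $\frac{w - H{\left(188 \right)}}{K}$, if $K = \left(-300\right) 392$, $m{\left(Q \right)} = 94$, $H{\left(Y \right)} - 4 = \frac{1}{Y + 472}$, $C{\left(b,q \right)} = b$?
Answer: $- \frac{2615579}{77616000} \approx -0.033699$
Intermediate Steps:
$H{\left(Y \right)} = 4 + \frac{1}{472 + Y}$ ($H{\left(Y \right)} = 4 + \frac{1}{Y + 472} = 4 + \frac{1}{472 + Y}$)
$w = 3967$ ($w = \left(136759 - 132886\right) + 94 = 3873 + 94 = 3967$)
$K = -117600$
$\frac{w - H{\left(188 \right)}}{K} = \frac{3967 - \frac{1889 + 4 \cdot 188}{472 + 188}}{-117600} = \left(3967 - \frac{1889 + 752}{660}\right) \left(- \frac{1}{117600}\right) = \left(3967 - \frac{1}{660} \cdot 2641\right) \left(- \frac{1}{117600}\right) = \left(3967 - \frac{2641}{660}\right) \left(- \frac{1}{117600}\right) = \frac{2615579}{660} \left(- \frac{1}{117600}\right) = - \frac{2615579}{77616000}$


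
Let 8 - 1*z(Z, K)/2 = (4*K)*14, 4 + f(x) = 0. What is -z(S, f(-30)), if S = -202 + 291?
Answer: -464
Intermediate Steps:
f(x) = -4 (f(x) = -4 + 0 = -4)
S = 89
z(Z, K) = 16 - 112*K (z(Z, K) = 16 - 2*4*K*14 = 16 - 112*K)
-z(S, f(-30)) = -(16 - 112*(-4)) = -(16 + 448) = -1*464 = -464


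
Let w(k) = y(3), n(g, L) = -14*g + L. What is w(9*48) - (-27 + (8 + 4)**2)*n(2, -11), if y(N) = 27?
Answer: 4590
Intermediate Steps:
n(g, L) = L - 14*g
w(k) = 27
w(9*48) - (-27 + (8 + 4)**2)*n(2, -11) = 27 - (-27 + (8 + 4)**2)*(-11 - 14*2) = 27 - (-27 + 12**2)*(-11 - 28) = 27 - (-27 + 144)*(-39) = 27 - 117*(-39) = 27 - 1*(-4563) = 27 + 4563 = 4590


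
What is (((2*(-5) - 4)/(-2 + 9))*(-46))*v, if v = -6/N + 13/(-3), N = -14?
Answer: -7544/21 ≈ -359.24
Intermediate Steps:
v = -82/21 (v = -6/(-14) + 13/(-3) = -6*(-1/14) + 13*(-1/3) = 3/7 - 13/3 = -82/21 ≈ -3.9048)
(((2*(-5) - 4)/(-2 + 9))*(-46))*v = (((2*(-5) - 4)/(-2 + 9))*(-46))*(-82/21) = (((-10 - 4)/7)*(-46))*(-82/21) = (-14*1/7*(-46))*(-82/21) = -2*(-46)*(-82/21) = 92*(-82/21) = -7544/21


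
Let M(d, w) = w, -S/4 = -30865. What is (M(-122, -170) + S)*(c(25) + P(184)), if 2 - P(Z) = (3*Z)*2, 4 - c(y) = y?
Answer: -138454670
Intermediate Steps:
c(y) = 4 - y
S = 123460 (S = -4*(-30865) = 123460)
P(Z) = 2 - 6*Z (P(Z) = 2 - 3*Z*2 = 2 - 6*Z)
(M(-122, -170) + S)*(c(25) + P(184)) = (-170 + 123460)*((4 - 1*25) + (2 - 6*184)) = 123290*((4 - 25) + (2 - 1104)) = 123290*(-21 - 1102) = 123290*(-1123) = -138454670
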